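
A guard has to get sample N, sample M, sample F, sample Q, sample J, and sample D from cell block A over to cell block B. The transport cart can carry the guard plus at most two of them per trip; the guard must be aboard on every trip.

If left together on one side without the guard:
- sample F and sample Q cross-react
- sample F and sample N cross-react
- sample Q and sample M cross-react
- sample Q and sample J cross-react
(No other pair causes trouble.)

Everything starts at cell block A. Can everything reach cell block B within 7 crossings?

Yes — this plan uses 7 crossings (≤ 7):
1. Guard goes to cell block B with sample N and sample Q.
2. Guard goes back to cell block A alone.
3. Guard goes to cell block B with sample D.
4. Guard goes back to cell block A alone.
5. Guard goes to cell block B with sample J and sample M.
6. Guard goes back to cell block A with sample Q.
7. Guard goes to cell block B with sample F and sample Q.

Yes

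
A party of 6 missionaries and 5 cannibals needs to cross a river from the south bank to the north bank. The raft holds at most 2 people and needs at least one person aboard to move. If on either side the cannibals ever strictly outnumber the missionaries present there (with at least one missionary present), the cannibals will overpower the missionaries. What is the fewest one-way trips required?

Counting alone: each trip to the north bank takes at most 2 across and each return brings at least 1 back, so after t trips out (and t−1 returns) at most 2t − (t−1) of the 11 are across; that first reaches 11 at t = 10, so at least 19 crossings are needed.
The plan below uses exactly 19 crossings, so it is optimal:
1. 2 cannibals → the north bank.  (the south bank: 6M 3C; the north bank: 0M 2C)
2. 1 cannibal ← the south bank.  (the south bank: 6M 4C; the north bank: 0M 1C)
3. 2 cannibals → the north bank.  (the south bank: 6M 2C; the north bank: 0M 3C)
4. 1 cannibal ← the south bank.  (the south bank: 6M 3C; the north bank: 0M 2C)
5. 2 missionaries → the north bank.  (the south bank: 4M 3C; the north bank: 2M 2C)
6. 1 cannibal ← the south bank.  (the south bank: 4M 4C; the north bank: 2M 1C)
7. 1 missionary and 1 cannibal → the north bank.  (the south bank: 3M 3C; the north bank: 3M 2C)
8. 1 missionary ← the south bank.  (the south bank: 4M 3C; the north bank: 2M 2C)
9. 1 missionary and 1 cannibal → the north bank.  (the south bank: 3M 2C; the north bank: 3M 3C)
10. 1 cannibal ← the south bank.  (the south bank: 3M 3C; the north bank: 3M 2C)
11. 1 missionary and 1 cannibal → the north bank.  (the south bank: 2M 2C; the north bank: 4M 3C)
12. 1 missionary ← the south bank.  (the south bank: 3M 2C; the north bank: 3M 3C)
13. 1 missionary and 1 cannibal → the north bank.  (the south bank: 2M 1C; the north bank: 4M 4C)
14. 1 cannibal ← the south bank.  (the south bank: 2M 2C; the north bank: 4M 3C)
15. 1 missionary and 1 cannibal → the north bank.  (the south bank: 1M 1C; the north bank: 5M 4C)
16. 1 missionary ← the south bank.  (the south bank: 2M 1C; the north bank: 4M 4C)
17. 1 missionary and 1 cannibal → the north bank.  (the south bank: 1M 0C; the north bank: 5M 5C)
18. 1 cannibal ← the south bank.  (the south bank: 1M 1C; the north bank: 5M 4C)
19. 1 missionary and 1 cannibal → the north bank.  (the south bank: 0M 0C; the north bank: 6M 5C)

19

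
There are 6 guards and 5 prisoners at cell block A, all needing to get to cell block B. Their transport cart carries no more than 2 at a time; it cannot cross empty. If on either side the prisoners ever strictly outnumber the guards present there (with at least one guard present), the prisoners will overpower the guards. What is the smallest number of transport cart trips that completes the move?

Counting alone: each trip to cell block B takes at most 2 across and each return brings at least 1 back, so after t trips out (and t−1 returns) at most 2t − (t−1) of the 11 are across; that first reaches 11 at t = 10, so at least 19 crossings are needed.
The plan below uses exactly 19 crossings, so it is optimal:
1. 2 prisoners → cell block B.  (cell block A: 6G 3P; cell block B: 0G 2P)
2. 1 prisoner ← cell block A.  (cell block A: 6G 4P; cell block B: 0G 1P)
3. 2 prisoners → cell block B.  (cell block A: 6G 2P; cell block B: 0G 3P)
4. 1 prisoner ← cell block A.  (cell block A: 6G 3P; cell block B: 0G 2P)
5. 2 guards → cell block B.  (cell block A: 4G 3P; cell block B: 2G 2P)
6. 1 prisoner ← cell block A.  (cell block A: 4G 4P; cell block B: 2G 1P)
7. 1 guard and 1 prisoner → cell block B.  (cell block A: 3G 3P; cell block B: 3G 2P)
8. 1 guard ← cell block A.  (cell block A: 4G 3P; cell block B: 2G 2P)
9. 1 guard and 1 prisoner → cell block B.  (cell block A: 3G 2P; cell block B: 3G 3P)
10. 1 prisoner ← cell block A.  (cell block A: 3G 3P; cell block B: 3G 2P)
11. 1 guard and 1 prisoner → cell block B.  (cell block A: 2G 2P; cell block B: 4G 3P)
12. 1 guard ← cell block A.  (cell block A: 3G 2P; cell block B: 3G 3P)
13. 1 guard and 1 prisoner → cell block B.  (cell block A: 2G 1P; cell block B: 4G 4P)
14. 1 prisoner ← cell block A.  (cell block A: 2G 2P; cell block B: 4G 3P)
15. 1 guard and 1 prisoner → cell block B.  (cell block A: 1G 1P; cell block B: 5G 4P)
16. 1 guard ← cell block A.  (cell block A: 2G 1P; cell block B: 4G 4P)
17. 1 guard and 1 prisoner → cell block B.  (cell block A: 1G 0P; cell block B: 5G 5P)
18. 1 prisoner ← cell block A.  (cell block A: 1G 1P; cell block B: 5G 4P)
19. 1 guard and 1 prisoner → cell block B.  (cell block A: 0G 0P; cell block B: 6G 5P)

19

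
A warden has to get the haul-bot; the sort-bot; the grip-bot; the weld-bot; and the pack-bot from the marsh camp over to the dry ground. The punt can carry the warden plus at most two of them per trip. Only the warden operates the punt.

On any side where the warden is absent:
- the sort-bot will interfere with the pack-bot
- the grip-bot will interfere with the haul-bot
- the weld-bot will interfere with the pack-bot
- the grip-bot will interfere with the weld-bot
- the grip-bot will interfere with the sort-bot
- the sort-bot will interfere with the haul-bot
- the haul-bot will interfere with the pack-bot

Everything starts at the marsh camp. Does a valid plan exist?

No

Whatever the first load, the items left behind include a forbidden pair without the warden. No opening move is safe, so no plan exists.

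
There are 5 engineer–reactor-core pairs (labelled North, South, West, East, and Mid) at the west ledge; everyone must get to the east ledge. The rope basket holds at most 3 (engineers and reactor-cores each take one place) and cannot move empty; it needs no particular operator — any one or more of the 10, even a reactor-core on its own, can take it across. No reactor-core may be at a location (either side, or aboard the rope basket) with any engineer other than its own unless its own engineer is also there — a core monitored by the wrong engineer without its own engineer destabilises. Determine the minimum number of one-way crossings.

11

Counting alone: each trip to the east ledge takes at most 3 across and each return brings at least 1 back, so after t trips out (and t−1 returns) at most 3t − (t−1) of the 10 are across; that first reaches 10 at t = 5, so at least 9 crossings are needed.
The safety rule pushes this higher. Following every safe sequence of crossings, the most of the 10 that can be at the east ledge as the rope basket arrives there on crossing 9 is 9 — never all 10.
So no plan with fewer than 11 crossings exists, and this one achieves 11:
1. engineer North and reactor-core North cross → the east ledge.
2. engineer North crosses ← the west ledge.
3. reactor-core East, reactor-core South, and reactor-core West cross → the east ledge.
4. reactor-core North crosses ← the west ledge.
5. engineer East, engineer South, and engineer West cross → the east ledge.
6. engineer South and reactor-core South cross ← the west ledge.
7. engineer Mid, engineer North, and engineer South cross → the east ledge.
8. reactor-core West crosses ← the west ledge.
9. reactor-core North and reactor-core South cross → the east ledge.
10. reactor-core North crosses ← the west ledge.
11. reactor-core Mid, reactor-core North, and reactor-core West cross → the east ledge.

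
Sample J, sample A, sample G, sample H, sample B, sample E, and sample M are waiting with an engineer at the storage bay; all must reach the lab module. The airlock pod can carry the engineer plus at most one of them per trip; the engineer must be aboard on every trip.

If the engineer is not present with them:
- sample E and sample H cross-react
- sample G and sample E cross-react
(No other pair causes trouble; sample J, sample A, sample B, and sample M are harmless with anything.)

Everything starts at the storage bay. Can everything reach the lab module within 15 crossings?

Yes

Yes — this plan uses 15 crossings (≤ 15):
1. Engineer goes to the lab module with sample E.  [the storage bay: sample A, sample B, sample G, sample H, sample J, sample M | the lab module: sample E]
2. Engineer goes back to the storage bay alone.  [the storage bay: sample A, sample B, sample G, sample H, sample J, sample M | the lab module: sample E]
3. Engineer goes to the lab module with sample J.  [the storage bay: sample A, sample B, sample G, sample H, sample M | the lab module: sample E, sample J]
4. Engineer goes back to the storage bay alone.  [the storage bay: sample A, sample B, sample G, sample H, sample M | the lab module: sample E, sample J]
5. Engineer goes to the lab module with sample A.  [the storage bay: sample B, sample G, sample H, sample M | the lab module: sample A, sample E, sample J]
6. Engineer goes back to the storage bay alone.  [the storage bay: sample B, sample G, sample H, sample M | the lab module: sample A, sample E, sample J]
7. Engineer goes to the lab module with sample G.  [the storage bay: sample B, sample H, sample M | the lab module: sample A, sample E, sample G, sample J]
8. Engineer goes back to the storage bay with sample E.  [the storage bay: sample B, sample E, sample H, sample M | the lab module: sample A, sample G, sample J]
9. Engineer goes to the lab module with sample H.  [the storage bay: sample B, sample E, sample M | the lab module: sample A, sample G, sample H, sample J]
10. Engineer goes back to the storage bay alone.  [the storage bay: sample B, sample E, sample M | the lab module: sample A, sample G, sample H, sample J]
11. Engineer goes to the lab module with sample B.  [the storage bay: sample E, sample M | the lab module: sample A, sample B, sample G, sample H, sample J]
12. Engineer goes back to the storage bay alone.  [the storage bay: sample E, sample M | the lab module: sample A, sample B, sample G, sample H, sample J]
13. Engineer goes to the lab module with sample M.  [the storage bay: sample E | the lab module: sample A, sample B, sample G, sample H, sample J, sample M]
14. Engineer goes back to the storage bay alone.  [the storage bay: sample E | the lab module: sample A, sample B, sample G, sample H, sample J, sample M]
15. Engineer goes to the lab module with sample E.  [the storage bay: — | the lab module: sample A, sample B, sample E, sample G, sample H, sample J, sample M]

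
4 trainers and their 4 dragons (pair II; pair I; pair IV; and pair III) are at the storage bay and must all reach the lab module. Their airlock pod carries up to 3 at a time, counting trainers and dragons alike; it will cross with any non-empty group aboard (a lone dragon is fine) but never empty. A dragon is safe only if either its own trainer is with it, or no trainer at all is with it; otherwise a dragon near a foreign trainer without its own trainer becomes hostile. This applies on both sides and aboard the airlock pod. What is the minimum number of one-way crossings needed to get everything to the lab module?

Counting alone: each trip to the lab module takes at most 3 across and each return brings at least 1 back, so after t trips out (and t−1 returns) at most 3t − (t−1) of the 8 are across; that first reaches 8 at t = 4, so at least 7 crossings are needed.
The safety rule pushes this higher. Following every safe sequence of crossings, the most of the 8 that can be at the lab module as the airlock pod arrives there on crossing 7 is 7 — never all 8.
So no plan with fewer than 9 crossings exists, and this one achieves 9:
1. dragon II and trainer II cross → the lab module.
2. trainer II crosses ← the storage bay.
3. dragon I, trainer I, and trainer II cross → the lab module.
4. dragon II and trainer II cross ← the storage bay.
5. trainer II, trainer III, and trainer IV cross → the lab module.
6. dragon I crosses ← the storage bay.
7. dragon I and dragon II cross → the lab module.
8. dragon II crosses ← the storage bay.
9. dragon II, dragon III, and dragon IV cross → the lab module.

9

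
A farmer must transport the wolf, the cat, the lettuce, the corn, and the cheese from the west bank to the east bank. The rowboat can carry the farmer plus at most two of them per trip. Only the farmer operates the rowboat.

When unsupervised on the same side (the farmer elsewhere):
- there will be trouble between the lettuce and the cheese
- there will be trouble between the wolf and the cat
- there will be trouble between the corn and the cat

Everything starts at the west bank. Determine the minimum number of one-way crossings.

5

Counting alone: the farmer can take at most 2 across per trip to the east bank, so moving all 5 needs at least 3 loaded trips out, with a return between consecutive ones — at least 5 crossings.
The plan below uses exactly 5 crossings, so it is optimal:
1. Farmer goes to the east bank with the cat and the lettuce.
2. Farmer goes back to the west bank alone.
3. Farmer goes to the east bank with the corn and the wolf.
4. Farmer goes back to the west bank with the cat.
5. Farmer goes to the east bank with the cat and the cheese.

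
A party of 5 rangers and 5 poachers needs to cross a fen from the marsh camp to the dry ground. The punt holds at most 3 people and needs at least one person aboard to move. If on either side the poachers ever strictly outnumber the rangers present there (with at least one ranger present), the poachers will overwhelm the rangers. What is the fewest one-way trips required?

11

Counting alone: each trip to the dry ground takes at most 3 across and each return brings at least 1 back, so after t trips out (and t−1 returns) at most 3t − (t−1) of the 10 are across; that first reaches 10 at t = 5, so at least 9 crossings are needed.
The safety rule pushes this higher. Following every safe sequence of crossings, the most of the 10 that can be at the dry ground as the punt arrives there on crossing 9 is 9 — never all 10.
So no plan with fewer than 11 crossings exists, and this one achieves 11:
1. 2 poachers → the dry ground.  (the marsh camp: 5R 3P; the dry ground: 0R 2P)
2. 1 poacher ← the marsh camp.  (the marsh camp: 5R 4P; the dry ground: 0R 1P)
3. 3 poachers → the dry ground.  (the marsh camp: 5R 1P; the dry ground: 0R 4P)
4. 1 poacher ← the marsh camp.  (the marsh camp: 5R 2P; the dry ground: 0R 3P)
5. 3 rangers → the dry ground.  (the marsh camp: 2R 2P; the dry ground: 3R 3P)
6. 1 ranger and 1 poacher ← the marsh camp.  (the marsh camp: 3R 3P; the dry ground: 2R 2P)
7. 3 rangers → the dry ground.  (the marsh camp: 0R 3P; the dry ground: 5R 2P)
8. 1 poacher ← the marsh camp.  (the marsh camp: 0R 4P; the dry ground: 5R 1P)
9. 2 poachers → the dry ground.  (the marsh camp: 0R 2P; the dry ground: 5R 3P)
10. 1 poacher ← the marsh camp.  (the marsh camp: 0R 3P; the dry ground: 5R 2P)
11. 3 poachers → the dry ground.  (the marsh camp: 0R 0P; the dry ground: 5R 5P)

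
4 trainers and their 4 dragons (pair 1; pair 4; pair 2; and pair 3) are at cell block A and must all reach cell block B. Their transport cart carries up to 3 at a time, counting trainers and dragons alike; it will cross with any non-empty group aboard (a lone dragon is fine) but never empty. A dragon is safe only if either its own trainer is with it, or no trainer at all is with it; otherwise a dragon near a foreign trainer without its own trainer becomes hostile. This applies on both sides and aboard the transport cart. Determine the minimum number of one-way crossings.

9

Counting alone: each trip to cell block B takes at most 3 across and each return brings at least 1 back, so after t trips out (and t−1 returns) at most 3t − (t−1) of the 8 are across; that first reaches 8 at t = 4, so at least 7 crossings are needed.
The safety rule pushes this higher. Following every safe sequence of crossings, the most of the 8 that can be at cell block B as the transport cart arrives there on crossing 7 is 7 — never all 8.
So no plan with fewer than 9 crossings exists, and this one achieves 9:
1. dragon 1 and trainer 1 cross → cell block B.
2. trainer 1 crosses ← cell block A.
3. dragon 4, trainer 1, and trainer 4 cross → cell block B.
4. dragon 1 and trainer 1 cross ← cell block A.
5. trainer 1, trainer 2, and trainer 3 cross → cell block B.
6. dragon 4 crosses ← cell block A.
7. dragon 1 and dragon 4 cross → cell block B.
8. dragon 1 crosses ← cell block A.
9. dragon 1, dragon 2, and dragon 3 cross → cell block B.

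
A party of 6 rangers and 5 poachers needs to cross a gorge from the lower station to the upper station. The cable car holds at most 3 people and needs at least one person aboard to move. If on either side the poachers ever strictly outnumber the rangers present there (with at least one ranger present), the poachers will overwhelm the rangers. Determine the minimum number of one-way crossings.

Counting alone: each trip to the upper station takes at most 3 across and each return brings at least 1 back, so after t trips out (and t−1 returns) at most 3t − (t−1) of the 11 are across; that first reaches 11 at t = 5, so at least 9 crossings are needed.
The plan below uses exactly 9 crossings, so it is optimal:
1. 3 poachers → the upper station.  (the lower station: 6R 2P; the upper station: 0R 3P)
2. 1 poacher ← the lower station.  (the lower station: 6R 3P; the upper station: 0R 2P)
3. 3 rangers → the upper station.  (the lower station: 3R 3P; the upper station: 3R 2P)
4. 1 ranger ← the lower station.  (the lower station: 4R 3P; the upper station: 2R 2P)
5. 2 rangers and 1 poacher → the upper station.  (the lower station: 2R 2P; the upper station: 4R 3P)
6. 1 ranger ← the lower station.  (the lower station: 3R 2P; the upper station: 3R 3P)
7. 2 rangers and 1 poacher → the upper station.  (the lower station: 1R 1P; the upper station: 5R 4P)
8. 1 ranger ← the lower station.  (the lower station: 2R 1P; the upper station: 4R 4P)
9. 2 rangers and 1 poacher → the upper station.  (the lower station: 0R 0P; the upper station: 6R 5P)

9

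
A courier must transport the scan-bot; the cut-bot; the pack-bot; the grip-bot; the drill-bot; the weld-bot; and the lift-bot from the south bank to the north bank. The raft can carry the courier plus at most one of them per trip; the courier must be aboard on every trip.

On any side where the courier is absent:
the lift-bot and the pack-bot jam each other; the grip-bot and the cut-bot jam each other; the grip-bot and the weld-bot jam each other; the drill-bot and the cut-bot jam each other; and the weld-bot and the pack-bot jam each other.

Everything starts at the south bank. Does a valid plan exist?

No

Whatever the first load, the items left behind include a forbidden pair without the courier. No opening move is safe, so no plan exists.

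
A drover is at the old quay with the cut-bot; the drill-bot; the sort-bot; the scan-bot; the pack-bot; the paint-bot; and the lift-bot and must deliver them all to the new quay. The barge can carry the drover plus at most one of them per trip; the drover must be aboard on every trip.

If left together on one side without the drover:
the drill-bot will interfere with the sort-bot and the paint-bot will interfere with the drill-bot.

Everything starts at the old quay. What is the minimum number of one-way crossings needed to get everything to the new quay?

Counting alone: the drover can take at most 1 across per trip to the new quay, so moving all 7 needs at least 7 loaded trips out, with a return between consecutive ones — at least 13 crossings.
The safety rule pushes this higher. Following every safe sequence of crossings, the most of the 7 that can be at the new quay as the barge arrives there on crossing 13 is 6 — never all 7.
So no plan with fewer than 15 crossings exists, and this one achieves 15:
1. Drover goes to the new quay with the drill-bot.
2. Drover goes back to the old quay alone.
3. Drover goes to the new quay with the cut-bot.
4. Drover goes back to the old quay alone.
5. Drover goes to the new quay with the sort-bot.
6. Drover goes back to the old quay with the drill-bot.
7. Drover goes to the new quay with the paint-bot.
8. Drover goes back to the old quay alone.
9. Drover goes to the new quay with the scan-bot.
10. Drover goes back to the old quay alone.
11. Drover goes to the new quay with the pack-bot.
12. Drover goes back to the old quay alone.
13. Drover goes to the new quay with the lift-bot.
14. Drover goes back to the old quay alone.
15. Drover goes to the new quay with the drill-bot.

15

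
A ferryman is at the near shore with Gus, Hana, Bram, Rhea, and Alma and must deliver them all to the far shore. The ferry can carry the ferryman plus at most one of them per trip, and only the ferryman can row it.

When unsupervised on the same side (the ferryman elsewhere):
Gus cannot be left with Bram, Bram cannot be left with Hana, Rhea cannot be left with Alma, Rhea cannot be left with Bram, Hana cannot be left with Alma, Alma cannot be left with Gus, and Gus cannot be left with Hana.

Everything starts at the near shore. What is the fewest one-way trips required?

impossible

Whatever the first load, the items left behind include a forbidden pair without the ferryman. No opening move is safe, so no plan exists.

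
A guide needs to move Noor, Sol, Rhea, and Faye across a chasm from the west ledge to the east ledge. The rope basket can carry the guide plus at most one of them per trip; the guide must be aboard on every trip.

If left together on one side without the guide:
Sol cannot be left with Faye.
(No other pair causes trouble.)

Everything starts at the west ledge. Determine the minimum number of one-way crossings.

7

Counting alone: the guide can take at most 1 across per trip to the east ledge, so moving all 4 needs at least 4 loaded trips out, with a return between consecutive ones — at least 7 crossings.
The plan below uses exactly 7 crossings, so it is optimal:
1. Guide goes to the east ledge with Sol.  [the west ledge: Faye, Noor, Rhea | the east ledge: Sol]
2. Guide goes back to the west ledge alone.  [the west ledge: Faye, Noor, Rhea | the east ledge: Sol]
3. Guide goes to the east ledge with Noor.  [the west ledge: Faye, Rhea | the east ledge: Noor, Sol]
4. Guide goes back to the west ledge alone.  [the west ledge: Faye, Rhea | the east ledge: Noor, Sol]
5. Guide goes to the east ledge with Rhea.  [the west ledge: Faye | the east ledge: Noor, Rhea, Sol]
6. Guide goes back to the west ledge alone.  [the west ledge: Faye | the east ledge: Noor, Rhea, Sol]
7. Guide goes to the east ledge with Faye.  [the west ledge: — | the east ledge: Faye, Noor, Rhea, Sol]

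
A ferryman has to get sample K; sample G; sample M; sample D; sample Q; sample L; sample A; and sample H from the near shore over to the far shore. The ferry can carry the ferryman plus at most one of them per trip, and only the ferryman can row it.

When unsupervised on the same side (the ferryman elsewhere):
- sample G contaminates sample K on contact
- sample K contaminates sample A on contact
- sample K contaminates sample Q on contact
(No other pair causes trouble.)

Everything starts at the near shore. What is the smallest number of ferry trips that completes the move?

impossible

Following every safe sequence of crossings from the start, the most of the 8 that can be at the far shore as the ferry arrives there on crossings 1, 3, 5, 7, 9, 11 is 1, 2, 3, 4, 5, 6 respectively; the best ever achieved is 6 of 8.
From crossing 13 on, no configuration arises that was not already reachable earlier: only 144 distinct safe configurations (who is on which side, and where the ferry is) can ever be reached, none of them has everyone across, and every continuation just revisits them. So no valid plan exists.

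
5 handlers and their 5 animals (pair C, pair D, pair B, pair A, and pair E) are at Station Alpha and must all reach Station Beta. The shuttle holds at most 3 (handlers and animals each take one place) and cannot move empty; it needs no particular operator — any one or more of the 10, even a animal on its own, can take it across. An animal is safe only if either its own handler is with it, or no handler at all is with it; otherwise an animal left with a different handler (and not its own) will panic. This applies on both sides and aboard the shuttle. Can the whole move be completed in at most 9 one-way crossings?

Counting alone: each trip to Station Beta takes at most 3 across and each return brings at least 1 back, so after t trips out (and t−1 returns) at most 3t − (t−1) of the 10 are across; that first reaches 10 at t = 5, so at least 9 crossings are needed.
The safety rule pushes this higher. Following every safe sequence of crossings, the most of the 10 that can be at Station Beta as the shuttle arrives there on crossing 9 is 9 — never all 10.
So the move cannot be finished within 9 crossings. (The shortest complete plan takes 11:)
1. animal C and handler C cross → Station Beta.
2. handler C crosses ← Station Alpha.
3. animal A, animal B, and animal D cross → Station Beta.
4. animal C crosses ← Station Alpha.
5. handler A, handler B, and handler D cross → Station Beta.
6. animal D and handler D cross ← Station Alpha.
7. handler C, handler D, and handler E cross → Station Beta.
8. animal B crosses ← Station Alpha.
9. animal C and animal D cross → Station Beta.
10. animal C crosses ← Station Alpha.
11. animal B, animal C, and animal E cross → Station Beta.

No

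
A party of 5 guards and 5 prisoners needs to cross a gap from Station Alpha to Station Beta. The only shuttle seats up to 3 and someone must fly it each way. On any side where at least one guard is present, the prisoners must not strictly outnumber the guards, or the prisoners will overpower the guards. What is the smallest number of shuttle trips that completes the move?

11

Counting alone: each trip to Station Beta takes at most 3 across and each return brings at least 1 back, so after t trips out (and t−1 returns) at most 3t − (t−1) of the 10 are across; that first reaches 10 at t = 5, so at least 9 crossings are needed.
The safety rule pushes this higher. Following every safe sequence of crossings, the most of the 10 that can be at Station Beta as the shuttle arrives there on crossing 9 is 9 — never all 10.
So no plan with fewer than 11 crossings exists, and this one achieves 11:
1. 2 prisoners → Station Beta.  (Station Alpha: 5G 3P; Station Beta: 0G 2P)
2. 1 prisoner ← Station Alpha.  (Station Alpha: 5G 4P; Station Beta: 0G 1P)
3. 3 prisoners → Station Beta.  (Station Alpha: 5G 1P; Station Beta: 0G 4P)
4. 1 prisoner ← Station Alpha.  (Station Alpha: 5G 2P; Station Beta: 0G 3P)
5. 3 guards → Station Beta.  (Station Alpha: 2G 2P; Station Beta: 3G 3P)
6. 1 guard and 1 prisoner ← Station Alpha.  (Station Alpha: 3G 3P; Station Beta: 2G 2P)
7. 3 guards → Station Beta.  (Station Alpha: 0G 3P; Station Beta: 5G 2P)
8. 1 prisoner ← Station Alpha.  (Station Alpha: 0G 4P; Station Beta: 5G 1P)
9. 2 prisoners → Station Beta.  (Station Alpha: 0G 2P; Station Beta: 5G 3P)
10. 1 prisoner ← Station Alpha.  (Station Alpha: 0G 3P; Station Beta: 5G 2P)
11. 3 prisoners → Station Beta.  (Station Alpha: 0G 0P; Station Beta: 5G 5P)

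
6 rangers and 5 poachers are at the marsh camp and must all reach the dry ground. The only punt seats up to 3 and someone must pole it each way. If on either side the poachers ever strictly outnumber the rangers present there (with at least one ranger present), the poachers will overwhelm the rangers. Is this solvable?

1. 3 poachers → the dry ground.  (the marsh camp: 6R 2P; the dry ground: 0R 3P)
2. 1 poacher ← the marsh camp.  (the marsh camp: 6R 3P; the dry ground: 0R 2P)
3. 3 rangers → the dry ground.  (the marsh camp: 3R 3P; the dry ground: 3R 2P)
4. 1 ranger ← the marsh camp.  (the marsh camp: 4R 3P; the dry ground: 2R 2P)
5. 2 rangers and 1 poacher → the dry ground.  (the marsh camp: 2R 2P; the dry ground: 4R 3P)
6. 1 ranger ← the marsh camp.  (the marsh camp: 3R 2P; the dry ground: 3R 3P)
7. 2 rangers and 1 poacher → the dry ground.  (the marsh camp: 1R 1P; the dry ground: 5R 4P)
8. 1 ranger ← the marsh camp.  (the marsh camp: 2R 1P; the dry ground: 4R 4P)
9. 2 rangers and 1 poacher → the dry ground.  (the marsh camp: 0R 0P; the dry ground: 6R 5P)

Yes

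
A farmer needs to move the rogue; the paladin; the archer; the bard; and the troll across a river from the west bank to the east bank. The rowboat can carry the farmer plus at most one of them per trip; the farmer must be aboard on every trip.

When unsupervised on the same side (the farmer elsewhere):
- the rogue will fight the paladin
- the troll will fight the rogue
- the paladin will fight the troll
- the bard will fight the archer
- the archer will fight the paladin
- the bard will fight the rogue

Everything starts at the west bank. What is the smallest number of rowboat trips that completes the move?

impossible

Whatever the first load, the items left behind include a forbidden pair without the farmer. No opening move is safe, so no plan exists.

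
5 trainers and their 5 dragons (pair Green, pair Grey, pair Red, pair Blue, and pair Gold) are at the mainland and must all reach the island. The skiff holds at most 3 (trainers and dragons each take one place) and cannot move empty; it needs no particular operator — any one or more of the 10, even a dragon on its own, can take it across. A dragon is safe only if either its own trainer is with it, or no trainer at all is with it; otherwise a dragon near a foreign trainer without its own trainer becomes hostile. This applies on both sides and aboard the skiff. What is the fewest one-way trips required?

Counting alone: each trip to the island takes at most 3 across and each return brings at least 1 back, so after t trips out (and t−1 returns) at most 3t − (t−1) of the 10 are across; that first reaches 10 at t = 5, so at least 9 crossings are needed.
The safety rule pushes this higher. Following every safe sequence of crossings, the most of the 10 that can be at the island as the skiff arrives there on crossing 9 is 9 — never all 10.
So no plan with fewer than 11 crossings exists, and this one achieves 11:
1. dragon Green and trainer Green cross → the island.
2. trainer Green crosses ← the mainland.
3. dragon Blue, dragon Grey, and dragon Red cross → the island.
4. dragon Green crosses ← the mainland.
5. trainer Blue, trainer Grey, and trainer Red cross → the island.
6. dragon Grey and trainer Grey cross ← the mainland.
7. trainer Gold, trainer Green, and trainer Grey cross → the island.
8. dragon Red crosses ← the mainland.
9. dragon Green and dragon Grey cross → the island.
10. dragon Green crosses ← the mainland.
11. dragon Gold, dragon Green, and dragon Red cross → the island.

11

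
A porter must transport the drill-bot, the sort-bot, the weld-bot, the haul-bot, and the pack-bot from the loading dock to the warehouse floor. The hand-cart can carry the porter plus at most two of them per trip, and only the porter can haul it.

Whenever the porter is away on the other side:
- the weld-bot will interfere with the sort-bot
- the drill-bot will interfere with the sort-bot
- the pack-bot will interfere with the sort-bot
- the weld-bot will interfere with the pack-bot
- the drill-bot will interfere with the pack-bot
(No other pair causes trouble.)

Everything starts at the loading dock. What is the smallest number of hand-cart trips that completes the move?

Counting alone: the porter can take at most 2 across per trip to the warehouse floor, so moving all 5 needs at least 3 loaded trips out, with a return between consecutive ones — at least 5 crossings.
The safety rule pushes this higher. Following every safe sequence of crossings, the most of the 5 that can be at the warehouse floor as the hand-cart arrives there on crossing 5 is 4 — never all 5.
So no plan with fewer than 7 crossings exists, and this one achieves 7:
1. Porter goes to the warehouse floor with the pack-bot and the sort-bot.  [the loading dock: the drill-bot, the haul-bot, the weld-bot | the warehouse floor: the pack-bot, the sort-bot]
2. Porter goes back to the loading dock with the sort-bot.  [the loading dock: the drill-bot, the haul-bot, the sort-bot, the weld-bot | the warehouse floor: the pack-bot]
3. Porter goes to the warehouse floor with the drill-bot and the weld-bot.  [the loading dock: the haul-bot, the sort-bot | the warehouse floor: the drill-bot, the pack-bot, the weld-bot]
4. Porter goes back to the loading dock with the pack-bot.  [the loading dock: the haul-bot, the pack-bot, the sort-bot | the warehouse floor: the drill-bot, the weld-bot]
5. Porter goes to the warehouse floor with the haul-bot and the sort-bot.  [the loading dock: the pack-bot | the warehouse floor: the drill-bot, the haul-bot, the sort-bot, the weld-bot]
6. Porter goes back to the loading dock with the sort-bot.  [the loading dock: the pack-bot, the sort-bot | the warehouse floor: the drill-bot, the haul-bot, the weld-bot]
7. Porter goes to the warehouse floor with the pack-bot and the sort-bot.  [the loading dock: — | the warehouse floor: the drill-bot, the haul-bot, the pack-bot, the sort-bot, the weld-bot]

7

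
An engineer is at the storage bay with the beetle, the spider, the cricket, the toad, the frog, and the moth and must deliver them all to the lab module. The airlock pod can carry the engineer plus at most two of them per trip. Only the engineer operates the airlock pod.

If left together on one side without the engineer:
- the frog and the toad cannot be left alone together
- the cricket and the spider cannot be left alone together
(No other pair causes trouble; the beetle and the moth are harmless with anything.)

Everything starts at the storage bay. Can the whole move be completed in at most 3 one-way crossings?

No

Counting alone: the engineer can take at most 2 across per trip to the lab module, so moving all 6 needs at least 3 loaded trips out, with a return between consecutive ones — at least 5 crossings.
Since 3 < 5, 3 crossings cannot be enough. (The shortest complete plan in fact takes 5:)
1. Engineer goes to the lab module with the spider and the toad.  [the storage bay: the beetle, the cricket, the frog, the moth | the lab module: the spider, the toad]
2. Engineer goes back to the storage bay alone.  [the storage bay: the beetle, the cricket, the frog, the moth | the lab module: the spider, the toad]
3. Engineer goes to the lab module with the beetle and the moth.  [the storage bay: the cricket, the frog | the lab module: the beetle, the moth, the spider, the toad]
4. Engineer goes back to the storage bay alone.  [the storage bay: the cricket, the frog | the lab module: the beetle, the moth, the spider, the toad]
5. Engineer goes to the lab module with the cricket and the frog.  [the storage bay: — | the lab module: the beetle, the cricket, the frog, the moth, the spider, the toad]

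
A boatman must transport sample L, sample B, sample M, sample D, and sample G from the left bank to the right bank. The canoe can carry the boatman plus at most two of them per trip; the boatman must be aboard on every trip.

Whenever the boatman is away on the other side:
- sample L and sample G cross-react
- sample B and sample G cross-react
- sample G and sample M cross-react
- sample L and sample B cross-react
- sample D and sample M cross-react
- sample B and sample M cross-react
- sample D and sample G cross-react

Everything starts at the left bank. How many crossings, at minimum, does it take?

Whatever the first load, the items left behind include a forbidden pair without the boatman. No opening move is safe, so no plan exists.

impossible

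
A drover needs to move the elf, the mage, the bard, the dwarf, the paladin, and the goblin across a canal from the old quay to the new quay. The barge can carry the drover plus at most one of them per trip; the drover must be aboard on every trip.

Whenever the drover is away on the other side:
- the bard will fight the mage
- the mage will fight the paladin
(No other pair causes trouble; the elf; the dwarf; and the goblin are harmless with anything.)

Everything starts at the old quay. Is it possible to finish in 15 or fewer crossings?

Yes — this plan uses 13 crossings (≤ 15):
1. Drover goes to the new quay with the mage.  [the old quay: the bard, the dwarf, the elf, the goblin, the paladin | the new quay: the mage]
2. Drover goes back to the old quay alone.  [the old quay: the bard, the dwarf, the elf, the goblin, the paladin | the new quay: the mage]
3. Drover goes to the new quay with the elf.  [the old quay: the bard, the dwarf, the goblin, the paladin | the new quay: the elf, the mage]
4. Drover goes back to the old quay alone.  [the old quay: the bard, the dwarf, the goblin, the paladin | the new quay: the elf, the mage]
5. Drover goes to the new quay with the bard.  [the old quay: the dwarf, the goblin, the paladin | the new quay: the bard, the elf, the mage]
6. Drover goes back to the old quay with the mage.  [the old quay: the dwarf, the goblin, the mage, the paladin | the new quay: the bard, the elf]
7. Drover goes to the new quay with the paladin.  [the old quay: the dwarf, the goblin, the mage | the new quay: the bard, the elf, the paladin]
8. Drover goes back to the old quay alone.  [the old quay: the dwarf, the goblin, the mage | the new quay: the bard, the elf, the paladin]
9. Drover goes to the new quay with the dwarf.  [the old quay: the goblin, the mage | the new quay: the bard, the dwarf, the elf, the paladin]
10. Drover goes back to the old quay alone.  [the old quay: the goblin, the mage | the new quay: the bard, the dwarf, the elf, the paladin]
11. Drover goes to the new quay with the goblin.  [the old quay: the mage | the new quay: the bard, the dwarf, the elf, the goblin, the paladin]
12. Drover goes back to the old quay alone.  [the old quay: the mage | the new quay: the bard, the dwarf, the elf, the goblin, the paladin]
13. Drover goes to the new quay with the mage.  [the old quay: — | the new quay: the bard, the dwarf, the elf, the goblin, the mage, the paladin]

Yes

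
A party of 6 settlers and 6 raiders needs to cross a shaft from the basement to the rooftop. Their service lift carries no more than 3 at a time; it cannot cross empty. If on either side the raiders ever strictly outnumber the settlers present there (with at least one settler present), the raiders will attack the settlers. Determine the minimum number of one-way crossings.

impossible

Following every safe sequence of crossings from the start, the most of the 12 that can be at the rooftop as the service lift arrives there on crossings 1, 3, 5 is 3, 5, 6 respectively; the best ever achieved is 6 of 12.
From crossing 7 on, no configuration arises that was not already reachable earlier: only 17 distinct safe configurations (who is on which side, and where the service lift is) can ever be reached, none of them has everyone across, and every continuation just revisits them. They are: 0 settlers + 0 raiders across (service lift back at the start); 0 settlers + 1 raider across (service lift there); 0 settlers + 1 raider across (service lift back at the start); 0 settlers + 2 raiders across (service lift there); 0 settlers + 2 raiders across (service lift back at the start); 0 settlers + 3 raiders across (service lift there); 0 settlers + 3 raiders across (service lift back at the start); 0 settlers + 4 raiders across (service lift there); 0 settlers + 4 raiders across (service lift back at the start); 0 settlers + 5 raiders across (service lift there); 0 settlers + 5 raiders across (service lift back at the start); 0 settlers + 6 raiders across (service lift there); 1 settler + 1 raider across (service lift there); 1 settler + 1 raider across (service lift back at the start); 2 settlers + 2 raiders across (service lift there); 2 settlers + 2 raiders across (service lift back at the start); 3 settlers + 3 raiders across (service lift there). So no valid plan exists.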